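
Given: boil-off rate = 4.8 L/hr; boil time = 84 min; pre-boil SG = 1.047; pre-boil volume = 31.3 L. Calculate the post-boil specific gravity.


V_post = V_pre − rate·(t/60);  SG_post = 1 + (SG_pre−1)·V_pre/V_post
V_post = 31.3 − 4.8·(84/60) = 24.5800
SG_post = 1 + (1.047 − 1)·31.3/24.5800

1.0598


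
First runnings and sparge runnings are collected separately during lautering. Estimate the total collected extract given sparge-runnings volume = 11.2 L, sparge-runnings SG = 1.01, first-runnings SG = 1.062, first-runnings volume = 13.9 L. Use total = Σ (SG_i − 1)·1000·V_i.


first = (1.062 − 1)·1000·13.9 = 861.8000
sparge = (1.01 − 1)·1000·11.2 = 112.0000
total = 861.8000 + 112.0000

973.8000 gravity·L


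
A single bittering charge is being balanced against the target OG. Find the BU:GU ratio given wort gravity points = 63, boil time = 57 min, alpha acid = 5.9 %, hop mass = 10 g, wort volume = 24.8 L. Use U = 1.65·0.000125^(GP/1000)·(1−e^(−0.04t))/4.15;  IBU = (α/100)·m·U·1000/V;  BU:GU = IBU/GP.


U = 1.65·0.000125^(63/1000)·(1−e^(−0.04·57))/4.15 = 0.2026
IBU = (5.9/100)·10·0.2026·1000/24.8 = 4.8204
BU:GU = 4.8204/63

0.0765


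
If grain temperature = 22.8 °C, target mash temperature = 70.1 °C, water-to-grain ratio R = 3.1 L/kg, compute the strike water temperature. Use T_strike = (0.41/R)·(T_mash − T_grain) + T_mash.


T_strike = (0.41/3.1)·(70.1 − 22.8) + 70.1

76.3558 °C


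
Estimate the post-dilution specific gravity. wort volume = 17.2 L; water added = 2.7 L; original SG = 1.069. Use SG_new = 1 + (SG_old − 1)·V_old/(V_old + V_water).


pts = (1.069 − 1)·1000·17.2/(17.2 + 2.7) = 59.6382
SG_new = 1 + 59.6382/1000

1.0596


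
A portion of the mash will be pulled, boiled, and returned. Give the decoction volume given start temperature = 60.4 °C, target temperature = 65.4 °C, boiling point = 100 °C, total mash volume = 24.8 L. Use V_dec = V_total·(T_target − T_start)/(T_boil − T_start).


V_dec = 24.8·(65.4 − 60.4)/(100 − 60.4)

3.1313 L


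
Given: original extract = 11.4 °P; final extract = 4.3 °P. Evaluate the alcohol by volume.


SG = 259/(259 − P);  ABV = (OG − FG)·131.25
OG = 259/(259 − 11.4) = 1.0460
FG = 259/(259 − 4.3) = 1.0169
ABV = (1.0460 − 1.0169)·131.25

3.8272 % ABV


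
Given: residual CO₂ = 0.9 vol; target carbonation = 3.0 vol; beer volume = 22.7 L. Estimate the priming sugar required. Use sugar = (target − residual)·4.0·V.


sugar = (3.0 − 0.9)·4.0·22.7

190.6800 g


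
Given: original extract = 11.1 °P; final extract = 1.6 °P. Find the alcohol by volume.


SG = 259/(259 − P);  ABV = (OG − FG)·131.25
OG = 259/(259 − 11.1) = 1.0448
FG = 259/(259 − 1.6) = 1.0062
ABV = (1.0448 − 1.0062)·131.25

5.0610 % ABV


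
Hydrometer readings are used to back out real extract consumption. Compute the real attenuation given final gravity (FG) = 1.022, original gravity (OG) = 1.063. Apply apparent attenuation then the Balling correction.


AA = (OG−FG)/(OG−1)·100;  RA = AA·0.8192
AA = (1.063 − 1.022)/(1.063 − 1)·100 = 65.0794
RA = 65.0794·0.8192

53.3130 %


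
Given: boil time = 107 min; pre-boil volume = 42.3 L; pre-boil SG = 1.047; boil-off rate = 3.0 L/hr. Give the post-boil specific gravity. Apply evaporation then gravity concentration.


V_post = V_pre − rate·(t/60);  SG_post = 1 + (SG_pre−1)·V_pre/V_post
V_post = 42.3 − 3.0·(107/60) = 36.9500
SG_post = 1 + (1.047 − 1)·42.3/36.9500

1.0538


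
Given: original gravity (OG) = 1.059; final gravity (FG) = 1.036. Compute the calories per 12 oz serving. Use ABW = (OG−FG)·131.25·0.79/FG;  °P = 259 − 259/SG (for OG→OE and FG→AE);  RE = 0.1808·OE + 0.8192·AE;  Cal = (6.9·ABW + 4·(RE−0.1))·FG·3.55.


ABW = (1.059 − 1.036)·131.25·0.79/1.036 = 2.3019
OE = 259 − 259/1.059 = 14.4297 °P
AE = 259 − 259/1.036 = 9.0000 °P
RE = 0.1808·14.4297 + 0.8192·9.0000 = 9.9817 °P
Cal = (6.9·2.3019 + 4·(9.9817−0.1))·1.036·3.55

203.7874 kcal


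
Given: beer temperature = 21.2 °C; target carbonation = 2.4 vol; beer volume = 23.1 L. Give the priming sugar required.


residual = 14.695·(0.01821 + 0.09011·e^(−0.04·T));  sugar = (target − residual)·4.0·V
residual = 14.695·(0.01821 + 0.09011·e^(−0.04·21.2)) = 0.8347
sugar = (2.4 − 0.8347)·4.0·23.1

144.6339 g


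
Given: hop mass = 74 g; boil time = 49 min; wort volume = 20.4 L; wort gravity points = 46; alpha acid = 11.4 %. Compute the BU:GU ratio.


U = 1.65·0.000125^(GP/1000)·(1−e^(−0.04t))/4.15;  IBU = (α/100)·m·U·1000/V;  BU:GU = IBU/GP
U = 1.65·0.000125^(46/1000)·(1−e^(−0.04·49))/4.15 = 0.2259
IBU = (11.4/100)·74·0.2259·1000/20.4 = 93.4254
BU:GU = 93.4254/46

2.0310


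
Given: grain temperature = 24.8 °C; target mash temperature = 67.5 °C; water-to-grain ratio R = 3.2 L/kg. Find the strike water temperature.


T_strike = (0.41/R)·(T_mash − T_grain) + T_mash
T_strike = (0.41/3.2)·(67.5 − 24.8) + 67.5

72.9709 °C


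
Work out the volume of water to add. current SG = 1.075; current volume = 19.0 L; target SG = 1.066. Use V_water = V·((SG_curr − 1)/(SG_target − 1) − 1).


V_water = 19.0·((1.075 − 1)/(1.066 − 1) − 1)

2.5909 L


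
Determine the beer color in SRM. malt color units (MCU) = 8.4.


SRM = 1.4922 · MCU^0.6859
SRM = 1.4922 · 8.4^0.6859

6.4238 SRM


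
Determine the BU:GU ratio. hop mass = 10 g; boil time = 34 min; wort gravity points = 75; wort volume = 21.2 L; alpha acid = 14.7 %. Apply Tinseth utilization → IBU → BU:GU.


U = 1.65·0.000125^(GP/1000)·(1−e^(−0.04t))/4.15;  IBU = (α/100)·m·U·1000/V;  BU:GU = IBU/GP
U = 1.65·0.000125^(75/1000)·(1−e^(−0.04·34))/4.15 = 0.1506
IBU = (14.7/100)·10·0.1506·1000/21.2 = 10.4441
BU:GU = 10.4441/75

0.1393


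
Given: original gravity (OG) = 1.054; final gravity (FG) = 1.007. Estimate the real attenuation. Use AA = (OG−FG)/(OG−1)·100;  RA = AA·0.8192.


AA = (1.054 − 1.007)/(1.054 − 1)·100 = 87.0370
RA = 87.0370·0.8192

71.3007 %


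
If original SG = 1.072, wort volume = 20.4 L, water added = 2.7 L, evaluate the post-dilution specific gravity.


SG_new = 1 + (SG_old − 1)·V_old/(V_old + V_water)
pts = (1.072 − 1)·1000·20.4/(20.4 + 2.7) = 63.5844
SG_new = 1 + 63.5844/1000

1.0636


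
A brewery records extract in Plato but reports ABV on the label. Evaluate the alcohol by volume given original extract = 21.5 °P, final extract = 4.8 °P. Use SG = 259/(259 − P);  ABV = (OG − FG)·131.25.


OG = 259/(259 − 21.5) = 1.0905
FG = 259/(259 − 4.8) = 1.0189
ABV = (1.0905 − 1.0189)·131.25

9.4032 % ABV


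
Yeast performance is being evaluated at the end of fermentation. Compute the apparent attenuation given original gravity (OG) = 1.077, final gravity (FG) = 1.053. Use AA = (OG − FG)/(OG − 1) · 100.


AA = (1.077 − 1.053)/(1.077 − 1) · 100

31.1688 %


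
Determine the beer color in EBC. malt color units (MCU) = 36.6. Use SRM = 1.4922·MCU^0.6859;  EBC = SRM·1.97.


SRM = 1.4922·36.6^0.6859 = 17.6286
EBC = 17.6286·1.97

34.7284 EBC


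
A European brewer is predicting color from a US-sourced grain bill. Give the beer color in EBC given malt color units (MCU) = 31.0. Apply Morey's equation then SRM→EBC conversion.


SRM = 1.4922·MCU^0.6859;  EBC = SRM·1.97
SRM = 1.4922·31.0^0.6859 = 15.7308
EBC = 15.7308·1.97

30.9898 EBC


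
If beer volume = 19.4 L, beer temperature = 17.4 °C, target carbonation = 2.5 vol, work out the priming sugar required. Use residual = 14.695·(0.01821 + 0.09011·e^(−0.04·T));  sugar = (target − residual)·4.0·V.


residual = 14.695·(0.01821 + 0.09011·e^(−0.04·17.4)) = 0.9278
sugar = (2.5 − 0.9278)·4.0·19.4

122.0033 g


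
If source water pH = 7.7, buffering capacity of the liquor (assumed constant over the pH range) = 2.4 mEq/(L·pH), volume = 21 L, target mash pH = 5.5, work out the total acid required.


acid = buffering capacity · (pH_source − pH_target) · V
acid = 2.4 · (7.7 − 5.5) · 21

110.8800 mEq


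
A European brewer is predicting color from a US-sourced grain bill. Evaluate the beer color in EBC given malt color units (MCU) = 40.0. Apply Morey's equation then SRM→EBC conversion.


SRM = 1.4922·MCU^0.6859;  EBC = SRM·1.97
SRM = 1.4922·40.0^0.6859 = 18.7361
EBC = 18.7361·1.97

36.9102 EBC


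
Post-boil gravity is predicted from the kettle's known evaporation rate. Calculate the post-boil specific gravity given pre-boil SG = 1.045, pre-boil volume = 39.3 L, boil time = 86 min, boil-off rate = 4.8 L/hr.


V_post = V_pre − rate·(t/60);  SG_post = 1 + (SG_pre−1)·V_pre/V_post
V_post = 39.3 − 4.8·(86/60) = 32.4200
SG_post = 1 + (1.045 − 1)·39.3/32.4200

1.0545


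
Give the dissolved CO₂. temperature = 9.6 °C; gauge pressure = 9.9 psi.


vols = (P + 14.695)·(0.01821 + 0.09011·e^(−0.04·T))
vols = (9.9 + 14.695)·(0.01821 + 0.09011·e^(−0.04·9.6))

1.9574 volumes


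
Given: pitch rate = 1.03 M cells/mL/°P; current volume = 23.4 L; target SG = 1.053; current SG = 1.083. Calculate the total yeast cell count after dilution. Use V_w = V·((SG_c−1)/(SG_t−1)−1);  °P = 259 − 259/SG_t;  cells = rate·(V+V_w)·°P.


V_w = 23.4·((1.083−1)/(1.053−1)−1) = 13.2453
V_final = 23.4 + 13.2453 = 36.6453
°P = 259 − 259/1.053 = 13.0361
cells = 1.03·36.6453·13.0361

492.0424 billion cells


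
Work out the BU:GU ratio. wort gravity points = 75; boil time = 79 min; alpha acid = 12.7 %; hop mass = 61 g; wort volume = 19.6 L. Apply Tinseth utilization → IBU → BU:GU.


U = 1.65·0.000125^(GP/1000)·(1−e^(−0.04t))/4.15;  IBU = (α/100)·m·U·1000/V;  BU:GU = IBU/GP
U = 1.65·0.000125^(75/1000)·(1−e^(−0.04·79))/4.15 = 0.1940
IBU = (12.7/100)·61·0.1940·1000/19.6 = 76.6927
BU:GU = 76.6927/75

1.0226


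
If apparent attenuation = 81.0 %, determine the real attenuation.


RA = AA · 0.8192
RA = 81.0 · 0.8192

66.3552 %


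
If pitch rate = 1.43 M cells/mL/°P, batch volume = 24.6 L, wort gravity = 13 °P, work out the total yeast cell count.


cells (billions) = rate · V_L · °P
cells = 1.43 · 24.6 · 13

457.3140 billion cells


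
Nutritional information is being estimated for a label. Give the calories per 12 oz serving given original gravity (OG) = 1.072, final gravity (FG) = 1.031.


ABW = (OG−FG)·131.25·0.79/FG;  °P = 259 − 259/SG (for OG→OE and FG→AE);  RE = 0.1808·OE + 0.8192·AE;  Cal = (6.9·ABW + 4·(RE−0.1))·FG·3.55
ABW = (1.072 − 1.031)·131.25·0.79/1.031 = 4.1234
OE = 259 − 259/1.072 = 17.3955 °P
AE = 259 − 259/1.031 = 7.7876 °P
RE = 0.1808·17.3955 + 0.8192·7.7876 = 9.5247 °P
Cal = (6.9·4.1234 + 4·(9.5247−0.1))·1.031·3.55

242.1123 kcal


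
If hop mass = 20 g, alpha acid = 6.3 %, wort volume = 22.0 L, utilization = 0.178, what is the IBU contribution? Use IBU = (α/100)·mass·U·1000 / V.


IBU = (6.3/100)·20·0.178·1000 / 22.0

10.1945 IBU


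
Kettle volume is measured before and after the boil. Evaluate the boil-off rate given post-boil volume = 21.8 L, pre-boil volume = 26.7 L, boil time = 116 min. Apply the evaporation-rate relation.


rate = (V_pre − V_post) / (t_min/60)
rate = (26.7 − 21.8) / (116/60)

2.5345 L/hr


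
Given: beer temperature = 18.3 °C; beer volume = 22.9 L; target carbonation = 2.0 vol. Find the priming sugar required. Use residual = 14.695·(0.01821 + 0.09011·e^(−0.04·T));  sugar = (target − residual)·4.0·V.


residual = 14.695·(0.01821 + 0.09011·e^(−0.04·18.3)) = 0.9044
sugar = (2.0 − 0.9044)·4.0·22.9

100.3525 g


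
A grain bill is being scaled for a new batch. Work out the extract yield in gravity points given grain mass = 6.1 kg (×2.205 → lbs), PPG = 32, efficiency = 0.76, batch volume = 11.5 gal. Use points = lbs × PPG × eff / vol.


lbs = 6.1 × 2.205 = 13.4505
points = 13.4505 × 32 × 0.76 / 11.5

28.4449 points


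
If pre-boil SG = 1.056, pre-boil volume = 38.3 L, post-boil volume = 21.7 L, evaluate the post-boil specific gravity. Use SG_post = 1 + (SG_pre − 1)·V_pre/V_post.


pts_pre = (1.056 − 1)·1000 = 56.0000
pts_post = 56.0000·38.3/21.7 = 98.8387
SG_post = 1 + 98.8387/1000

1.0988


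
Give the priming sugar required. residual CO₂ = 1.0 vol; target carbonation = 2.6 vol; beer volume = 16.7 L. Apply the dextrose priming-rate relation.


sugar = (target − residual)·4.0·V
sugar = (2.6 − 1.0)·4.0·16.7

106.8800 g


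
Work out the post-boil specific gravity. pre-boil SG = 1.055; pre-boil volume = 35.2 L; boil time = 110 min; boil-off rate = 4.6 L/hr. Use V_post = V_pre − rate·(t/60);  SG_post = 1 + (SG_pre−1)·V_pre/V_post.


V_post = 35.2 − 4.6·(110/60) = 26.7667
SG_post = 1 + (1.055 − 1)·35.2/26.7667

1.0723


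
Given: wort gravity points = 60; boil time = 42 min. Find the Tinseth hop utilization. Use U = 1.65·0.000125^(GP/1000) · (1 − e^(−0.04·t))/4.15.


bigness = 1.65·0.000125^(60/1000) = 0.9623
boil_factor = (1 − e^(−0.04·42))/4.15 = 0.1961
U = 0.9623 · 0.1961

0.1887


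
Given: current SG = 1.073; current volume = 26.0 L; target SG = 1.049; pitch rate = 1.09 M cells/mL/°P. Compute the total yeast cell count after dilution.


V_w = V·((SG_c−1)/(SG_t−1)−1);  °P = 259 − 259/SG_t;  cells = rate·(V+V_w)·°P
V_w = 26.0·((1.073−1)/(1.049−1)−1) = 12.7347
V_final = 26.0 + 12.7347 = 38.7347
°P = 259 − 259/1.049 = 12.0982
cells = 1.09·38.7347·12.0982

510.7954 billion cells


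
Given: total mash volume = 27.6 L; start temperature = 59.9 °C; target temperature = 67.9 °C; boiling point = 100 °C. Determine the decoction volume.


V_dec = V_total·(T_target − T_start)/(T_boil − T_start)
V_dec = 27.6·(67.9 − 59.9)/(100 − 59.9)

5.5062 L


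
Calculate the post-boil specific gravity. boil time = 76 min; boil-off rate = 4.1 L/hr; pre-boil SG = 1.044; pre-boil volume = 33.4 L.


V_post = V_pre − rate·(t/60);  SG_post = 1 + (SG_pre−1)·V_pre/V_post
V_post = 33.4 − 4.1·(76/60) = 28.2067
SG_post = 1 + (1.044 − 1)·33.4/28.2067

1.0521


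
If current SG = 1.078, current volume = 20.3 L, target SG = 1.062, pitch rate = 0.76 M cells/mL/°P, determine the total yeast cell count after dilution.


V_w = V·((SG_c−1)/(SG_t−1)−1);  °P = 259 − 259/SG_t;  cells = rate·(V+V_w)·°P
V_w = 20.3·((1.078−1)/(1.062−1)−1) = 5.2387
V_final = 20.3 + 5.2387 = 25.5387
°P = 259 − 259/1.062 = 15.1205
cells = 0.76·25.5387·15.1205

293.4807 billion cells


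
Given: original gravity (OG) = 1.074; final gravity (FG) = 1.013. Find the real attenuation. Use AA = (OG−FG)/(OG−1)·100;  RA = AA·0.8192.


AA = (1.074 − 1.013)/(1.074 − 1)·100 = 82.4324
RA = 82.4324·0.8192

67.5286 %


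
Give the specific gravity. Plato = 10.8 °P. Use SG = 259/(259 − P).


SG = 259/(259 − 10.8)

1.0435


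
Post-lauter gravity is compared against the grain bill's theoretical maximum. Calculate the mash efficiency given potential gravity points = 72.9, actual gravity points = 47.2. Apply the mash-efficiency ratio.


efficiency = actual / potential × 100
efficiency = 47.2 / 72.9 × 100

64.7462 %


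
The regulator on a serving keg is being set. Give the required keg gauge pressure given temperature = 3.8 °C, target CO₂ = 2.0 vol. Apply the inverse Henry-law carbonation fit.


psi = vols/(0.01821 + 0.09011·e^(−0.04·T)) − 14.695
psi = 2.0/(0.01821 + 0.09011·e^(−0.04·3.8)) − 14.695

6.2226 psi


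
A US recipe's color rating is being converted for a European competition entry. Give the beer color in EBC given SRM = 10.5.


EBC = SRM · 1.97
EBC = 10.5 · 1.97

20.6850 EBC


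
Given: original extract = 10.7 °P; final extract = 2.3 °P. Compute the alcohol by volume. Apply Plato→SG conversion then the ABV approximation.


SG = 259/(259 − P);  ABV = (OG − FG)·131.25
OG = 259/(259 − 10.7) = 1.0431
FG = 259/(259 − 2.3) = 1.0090
ABV = (1.0431 − 1.0090)·131.25

4.4800 % ABV


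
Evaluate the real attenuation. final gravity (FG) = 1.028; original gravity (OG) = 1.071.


AA = (OG−FG)/(OG−1)·100;  RA = AA·0.8192
AA = (1.071 − 1.028)/(1.071 − 1)·100 = 60.5634
RA = 60.5634·0.8192

49.6135 %


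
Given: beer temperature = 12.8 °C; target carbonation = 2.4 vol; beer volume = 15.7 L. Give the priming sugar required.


residual = 14.695·(0.01821 + 0.09011·e^(−0.04·T));  sugar = (target − residual)·4.0·V
residual = 14.695·(0.01821 + 0.09011·e^(−0.04·12.8)) = 1.0612
sugar = (2.4 − 1.0612)·4.0·15.7

84.0789 g


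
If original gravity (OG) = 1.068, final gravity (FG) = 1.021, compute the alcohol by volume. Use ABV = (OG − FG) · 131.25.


ABV = (1.068 − 1.021) · 131.25

6.1688 % ABV


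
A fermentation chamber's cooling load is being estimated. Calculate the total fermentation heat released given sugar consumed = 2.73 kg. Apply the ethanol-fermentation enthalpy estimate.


Q = m_sugar · 590 kJ/kg
Q = 2.73 · 590

1610.7000 kJ


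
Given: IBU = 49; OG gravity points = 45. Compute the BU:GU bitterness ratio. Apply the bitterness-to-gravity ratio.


BU:GU = IBU / OG_points
BU:GU = 49 / 45

1.0889


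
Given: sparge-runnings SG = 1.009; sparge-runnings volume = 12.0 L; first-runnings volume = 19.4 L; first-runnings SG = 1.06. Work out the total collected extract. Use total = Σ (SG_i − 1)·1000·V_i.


first = (1.06 − 1)·1000·19.4 = 1164.0000
sparge = (1.009 − 1)·1000·12.0 = 108.0000
total = 1164.0000 + 108.0000

1272.0000 gravity·L


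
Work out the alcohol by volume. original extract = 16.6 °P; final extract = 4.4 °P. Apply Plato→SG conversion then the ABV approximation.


SG = 259/(259 − P);  ABV = (OG − FG)·131.25
OG = 259/(259 − 16.6) = 1.0685
FG = 259/(259 − 4.4) = 1.0173
ABV = (1.0685 − 1.0173)·131.25

6.7200 % ABV


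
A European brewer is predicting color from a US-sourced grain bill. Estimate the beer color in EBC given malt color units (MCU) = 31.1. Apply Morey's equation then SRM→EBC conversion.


SRM = 1.4922·MCU^0.6859;  EBC = SRM·1.97
SRM = 1.4922·31.1^0.6859 = 15.7656
EBC = 15.7656·1.97

31.0583 EBC


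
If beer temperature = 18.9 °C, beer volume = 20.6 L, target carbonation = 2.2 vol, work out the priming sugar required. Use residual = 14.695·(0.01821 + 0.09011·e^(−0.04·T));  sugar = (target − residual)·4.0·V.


residual = 14.695·(0.01821 + 0.09011·e^(−0.04·18.9)) = 0.8893
sugar = (2.2 − 0.8893)·4.0·20.6

107.9979 g


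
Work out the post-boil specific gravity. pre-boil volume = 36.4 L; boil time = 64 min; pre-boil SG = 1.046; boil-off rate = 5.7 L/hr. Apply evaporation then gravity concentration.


V_post = V_pre − rate·(t/60);  SG_post = 1 + (SG_pre−1)·V_pre/V_post
V_post = 36.4 − 5.7·(64/60) = 30.3200
SG_post = 1 + (1.046 − 1)·36.4/30.3200

1.0552


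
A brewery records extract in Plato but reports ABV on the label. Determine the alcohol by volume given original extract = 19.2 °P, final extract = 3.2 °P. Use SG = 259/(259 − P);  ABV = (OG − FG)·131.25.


OG = 259/(259 − 19.2) = 1.0801
FG = 259/(259 − 3.2) = 1.0125
ABV = (1.0801 − 1.0125)·131.25

8.8668 % ABV


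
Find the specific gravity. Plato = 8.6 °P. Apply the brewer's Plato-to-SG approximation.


SG = 259/(259 − P)
SG = 259/(259 − 8.6)

1.0343


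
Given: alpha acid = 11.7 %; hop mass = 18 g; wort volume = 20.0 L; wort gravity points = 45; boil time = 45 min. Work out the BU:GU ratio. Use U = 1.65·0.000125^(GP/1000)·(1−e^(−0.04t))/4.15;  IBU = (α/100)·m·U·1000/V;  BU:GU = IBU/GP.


U = 1.65·0.000125^(45/1000)·(1−e^(−0.04·45))/4.15 = 0.2215
IBU = (11.7/100)·18·0.2215·1000/20.0 = 23.3215
BU:GU = 23.3215/45

0.5183


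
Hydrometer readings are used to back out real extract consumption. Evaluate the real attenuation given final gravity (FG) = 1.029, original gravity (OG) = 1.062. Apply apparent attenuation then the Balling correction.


AA = (OG−FG)/(OG−1)·100;  RA = AA·0.8192
AA = (1.062 − 1.029)/(1.062 − 1)·100 = 53.2258
RA = 53.2258·0.8192

43.6026 %


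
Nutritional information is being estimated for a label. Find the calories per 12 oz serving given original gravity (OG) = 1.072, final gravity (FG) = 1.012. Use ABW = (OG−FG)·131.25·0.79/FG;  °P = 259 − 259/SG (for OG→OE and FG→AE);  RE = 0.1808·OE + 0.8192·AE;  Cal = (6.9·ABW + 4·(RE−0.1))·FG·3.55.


ABW = (1.072 − 1.012)·131.25·0.79/1.012 = 6.1475
OE = 259 − 259/1.072 = 17.3955 °P
AE = 259 − 259/1.012 = 3.0711 °P
RE = 0.1808·17.3955 + 0.8192·3.0711 = 5.6610 °P
Cal = (6.9·6.1475 + 4·(5.6610−0.1))·1.012·3.55

232.3032 kcal


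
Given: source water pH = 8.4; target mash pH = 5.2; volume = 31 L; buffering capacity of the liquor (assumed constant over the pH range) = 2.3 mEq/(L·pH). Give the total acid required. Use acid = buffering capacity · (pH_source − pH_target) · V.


acid = 2.3 · (8.4 − 5.2) · 31

228.1600 mEq


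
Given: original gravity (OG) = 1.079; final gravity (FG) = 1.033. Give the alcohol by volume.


ABV = (OG − FG) · 131.25
ABV = (1.079 − 1.033) · 131.25

6.0375 % ABV


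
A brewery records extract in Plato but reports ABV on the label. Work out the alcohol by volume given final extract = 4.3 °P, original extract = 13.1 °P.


SG = 259/(259 − P);  ABV = (OG − FG)·131.25
OG = 259/(259 − 13.1) = 1.0533
FG = 259/(259 − 4.3) = 1.0169
ABV = (1.0533 − 1.0169)·131.25

4.7763 % ABV


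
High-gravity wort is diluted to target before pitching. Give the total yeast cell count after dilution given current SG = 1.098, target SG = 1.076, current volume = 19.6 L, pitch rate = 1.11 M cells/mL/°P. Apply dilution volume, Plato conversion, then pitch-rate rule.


V_w = V·((SG_c−1)/(SG_t−1)−1);  °P = 259 − 259/SG_t;  cells = rate·(V+V_w)·°P
V_w = 19.6·((1.098−1)/(1.076−1)−1) = 5.6737
V_final = 19.6 + 5.6737 = 25.2737
°P = 259 − 259/1.076 = 18.2937
cells = 1.11·25.2737·18.2937

513.2071 billion cells


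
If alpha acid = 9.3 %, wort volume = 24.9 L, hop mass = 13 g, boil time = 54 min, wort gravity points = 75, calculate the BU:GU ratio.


U = 1.65·0.000125^(GP/1000)·(1−e^(−0.04t))/4.15;  IBU = (α/100)·m·U·1000/V;  BU:GU = IBU/GP
U = 1.65·0.000125^(75/1000)·(1−e^(−0.04·54))/4.15 = 0.1793
IBU = (9.3/100)·13·0.1793·1000/24.9 = 8.7039
BU:GU = 8.7039/75

0.1161


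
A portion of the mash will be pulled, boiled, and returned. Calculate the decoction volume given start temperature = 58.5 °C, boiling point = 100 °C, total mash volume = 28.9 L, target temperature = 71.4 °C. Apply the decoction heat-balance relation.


V_dec = V_total·(T_target − T_start)/(T_boil − T_start)
V_dec = 28.9·(71.4 − 58.5)/(100 − 58.5)

8.9834 L


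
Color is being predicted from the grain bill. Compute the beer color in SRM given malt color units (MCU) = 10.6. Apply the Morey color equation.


SRM = 1.4922 · MCU^0.6859
SRM = 1.4922 · 10.6^0.6859

7.5350 SRM


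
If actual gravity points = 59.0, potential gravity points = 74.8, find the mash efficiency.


efficiency = actual / potential × 100
efficiency = 59.0 / 74.8 × 100

78.8770 %


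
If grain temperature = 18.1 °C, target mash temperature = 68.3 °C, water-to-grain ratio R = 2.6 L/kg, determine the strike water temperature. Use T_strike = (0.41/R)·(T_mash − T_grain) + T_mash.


T_strike = (0.41/2.6)·(68.3 − 18.1) + 68.3

76.2162 °C


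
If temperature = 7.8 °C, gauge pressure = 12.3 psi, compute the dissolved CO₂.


vols = (P + 14.695)·(0.01821 + 0.09011·e^(−0.04·T))
vols = (12.3 + 14.695)·(0.01821 + 0.09011·e^(−0.04·7.8))

2.2721 volumes


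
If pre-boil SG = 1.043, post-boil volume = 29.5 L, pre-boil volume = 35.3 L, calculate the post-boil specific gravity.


SG_post = 1 + (SG_pre − 1)·V_pre/V_post
pts_pre = (1.043 − 1)·1000 = 43.0000
pts_post = 43.0000·35.3/29.5 = 51.4542
SG_post = 1 + 51.4542/1000

1.0515


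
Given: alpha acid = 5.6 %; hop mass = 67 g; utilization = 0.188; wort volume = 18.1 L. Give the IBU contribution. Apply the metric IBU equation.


IBU = (α/100)·mass·U·1000 / V
IBU = (5.6/100)·67·0.188·1000 / 18.1

38.9710 IBU


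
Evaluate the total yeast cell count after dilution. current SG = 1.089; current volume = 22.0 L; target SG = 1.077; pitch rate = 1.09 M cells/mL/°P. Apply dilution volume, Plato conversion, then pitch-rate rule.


V_w = V·((SG_c−1)/(SG_t−1)−1);  °P = 259 − 259/SG_t;  cells = rate·(V+V_w)·°P
V_w = 22.0·((1.089−1)/(1.077−1)−1) = 3.4286
V_final = 22.0 + 3.4286 = 25.4286
°P = 259 − 259/1.077 = 18.5172
cells = 1.09·25.4286·18.5172

513.2432 billion cells


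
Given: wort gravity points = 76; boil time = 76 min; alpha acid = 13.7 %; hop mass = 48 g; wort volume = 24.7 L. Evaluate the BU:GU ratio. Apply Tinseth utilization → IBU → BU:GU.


U = 1.65·0.000125^(GP/1000)·(1−e^(−0.04t))/4.15;  IBU = (α/100)·m·U·1000/V;  BU:GU = IBU/GP
U = 1.65·0.000125^(76/1000)·(1−e^(−0.04·76))/4.15 = 0.1912
IBU = (13.7/100)·48·0.1912·1000/24.7 = 50.9071
BU:GU = 50.9071/76

0.6698


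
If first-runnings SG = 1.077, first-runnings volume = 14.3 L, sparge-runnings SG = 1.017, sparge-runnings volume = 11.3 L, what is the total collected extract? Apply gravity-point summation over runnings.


total = Σ (SG_i − 1)·1000·V_i
first = (1.077 − 1)·1000·14.3 = 1101.1000
sparge = (1.017 − 1)·1000·11.3 = 192.1000
total = 1101.1000 + 192.1000

1293.2000 gravity·L


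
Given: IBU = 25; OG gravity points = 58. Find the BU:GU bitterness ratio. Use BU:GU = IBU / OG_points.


BU:GU = 25 / 58

0.4310


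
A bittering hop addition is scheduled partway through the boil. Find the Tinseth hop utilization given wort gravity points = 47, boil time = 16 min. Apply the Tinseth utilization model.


U = 1.65·0.000125^(GP/1000) · (1 − e^(−0.04·t))/4.15
bigness = 1.65·0.000125^(47/1000) = 1.0815
boil_factor = (1 − e^(−0.04·16))/4.15 = 0.1139
U = 1.0815 · 0.1139

0.1232


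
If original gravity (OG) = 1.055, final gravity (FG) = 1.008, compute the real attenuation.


AA = (OG−FG)/(OG−1)·100;  RA = AA·0.8192
AA = (1.055 − 1.008)/(1.055 − 1)·100 = 85.4545
RA = 85.4545·0.8192

70.0044 %


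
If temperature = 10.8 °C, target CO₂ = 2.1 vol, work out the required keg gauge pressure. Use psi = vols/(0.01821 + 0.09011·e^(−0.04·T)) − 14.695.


psi = 2.1/(0.01821 + 0.09011·e^(−0.04·10.8)) − 14.695

12.6807 psi


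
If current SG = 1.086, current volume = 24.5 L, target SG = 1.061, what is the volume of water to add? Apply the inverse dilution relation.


V_water = V·((SG_curr − 1)/(SG_target − 1) − 1)
V_water = 24.5·((1.086 − 1)/(1.061 − 1) − 1)

10.0410 L


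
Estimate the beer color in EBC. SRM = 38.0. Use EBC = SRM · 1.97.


EBC = 38.0 · 1.97

74.8600 EBC


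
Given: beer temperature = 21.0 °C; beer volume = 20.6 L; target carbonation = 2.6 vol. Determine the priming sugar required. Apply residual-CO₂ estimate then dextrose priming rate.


residual = 14.695·(0.01821 + 0.09011·e^(−0.04·T));  sugar = (target − residual)·4.0·V
residual = 14.695·(0.01821 + 0.09011·e^(−0.04·21.0)) = 0.8393
sugar = (2.6 − 0.8393)·4.0·20.6

145.0856 g


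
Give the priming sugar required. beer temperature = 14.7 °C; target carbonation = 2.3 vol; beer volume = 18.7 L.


residual = 14.695·(0.01821 + 0.09011·e^(−0.04·T));  sugar = (target − residual)·4.0·V
residual = 14.695·(0.01821 + 0.09011·e^(−0.04·14.7)) = 1.0031
sugar = (2.3 − 1.0031)·4.0·18.7

97.0091 g


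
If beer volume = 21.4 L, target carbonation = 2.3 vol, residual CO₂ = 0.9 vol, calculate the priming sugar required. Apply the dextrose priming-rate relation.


sugar = (target − residual)·4.0·V
sugar = (2.3 − 0.9)·4.0·21.4

119.8400 g


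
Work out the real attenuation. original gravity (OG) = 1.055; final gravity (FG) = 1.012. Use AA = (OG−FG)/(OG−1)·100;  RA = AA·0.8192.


AA = (1.055 − 1.012)/(1.055 − 1)·100 = 78.1818
RA = 78.1818·0.8192

64.0465 %


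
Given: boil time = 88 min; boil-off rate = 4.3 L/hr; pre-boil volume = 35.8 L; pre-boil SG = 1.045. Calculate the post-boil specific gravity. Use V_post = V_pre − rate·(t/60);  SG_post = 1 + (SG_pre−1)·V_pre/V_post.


V_post = 35.8 − 4.3·(88/60) = 29.4933
SG_post = 1 + (1.045 − 1)·35.8/29.4933

1.0546


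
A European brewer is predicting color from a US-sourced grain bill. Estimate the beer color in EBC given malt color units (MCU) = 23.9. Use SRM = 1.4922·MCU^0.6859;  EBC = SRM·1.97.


SRM = 1.4922·23.9^0.6859 = 13.1604
EBC = 13.1604·1.97

25.9261 EBC


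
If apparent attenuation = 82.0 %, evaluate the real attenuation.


RA = AA · 0.8192
RA = 82.0 · 0.8192

67.1744 %


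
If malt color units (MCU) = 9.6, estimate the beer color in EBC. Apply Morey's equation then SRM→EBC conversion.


SRM = 1.4922·MCU^0.6859;  EBC = SRM·1.97
SRM = 1.4922·9.6^0.6859 = 7.0399
EBC = 7.0399·1.97

13.8686 EBC


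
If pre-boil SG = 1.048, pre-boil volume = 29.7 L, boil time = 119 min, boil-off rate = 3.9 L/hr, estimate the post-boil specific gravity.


V_post = V_pre − rate·(t/60);  SG_post = 1 + (SG_pre−1)·V_pre/V_post
V_post = 29.7 − 3.9·(119/60) = 21.9650
SG_post = 1 + (1.048 − 1)·29.7/21.9650

1.0649


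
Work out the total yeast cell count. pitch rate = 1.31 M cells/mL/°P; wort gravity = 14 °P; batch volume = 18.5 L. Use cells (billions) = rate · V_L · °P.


cells = 1.31 · 18.5 · 14

339.2900 billion cells


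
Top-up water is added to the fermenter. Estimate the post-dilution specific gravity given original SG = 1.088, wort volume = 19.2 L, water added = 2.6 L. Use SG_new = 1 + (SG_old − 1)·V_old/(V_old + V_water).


pts = (1.088 − 1)·1000·19.2/(19.2 + 2.6) = 77.5046
SG_new = 1 + 77.5046/1000

1.0775


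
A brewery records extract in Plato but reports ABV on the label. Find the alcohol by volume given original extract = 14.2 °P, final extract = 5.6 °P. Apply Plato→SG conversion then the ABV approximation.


SG = 259/(259 − P);  ABV = (OG − FG)·131.25
OG = 259/(259 − 14.2) = 1.0580
FG = 259/(259 − 5.6) = 1.0221
ABV = (1.0580 − 1.0221)·131.25

4.7128 % ABV


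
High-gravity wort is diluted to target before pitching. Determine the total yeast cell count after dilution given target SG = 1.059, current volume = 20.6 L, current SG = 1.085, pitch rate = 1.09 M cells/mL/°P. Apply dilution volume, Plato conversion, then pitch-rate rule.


V_w = V·((SG_c−1)/(SG_t−1)−1);  °P = 259 − 259/SG_t;  cells = rate·(V+V_w)·°P
V_w = 20.6·((1.085−1)/(1.059−1)−1) = 9.0780
V_final = 20.6 + 9.0780 = 29.6780
°P = 259 − 259/1.059 = 14.4297
cells = 1.09·29.6780·14.4297

466.7845 billion cells


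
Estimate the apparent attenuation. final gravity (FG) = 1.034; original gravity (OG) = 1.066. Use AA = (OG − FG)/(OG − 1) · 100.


AA = (1.066 − 1.034)/(1.066 − 1) · 100

48.4848 %


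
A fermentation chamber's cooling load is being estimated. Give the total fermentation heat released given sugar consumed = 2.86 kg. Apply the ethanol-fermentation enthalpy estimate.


Q = m_sugar · 590 kJ/kg
Q = 2.86 · 590

1687.4000 kJ


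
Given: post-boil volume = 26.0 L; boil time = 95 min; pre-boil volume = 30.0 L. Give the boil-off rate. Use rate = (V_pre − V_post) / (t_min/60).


rate = (30.0 − 26.0) / (95/60)

2.5263 L/hr


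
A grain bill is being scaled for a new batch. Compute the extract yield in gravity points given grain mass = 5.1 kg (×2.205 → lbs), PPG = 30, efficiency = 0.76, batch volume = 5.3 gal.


points = lbs × PPG × eff / vol
lbs = 5.1 × 2.205 = 11.2455
points = 11.2455 × 30 × 0.76 / 5.3

48.3769 points


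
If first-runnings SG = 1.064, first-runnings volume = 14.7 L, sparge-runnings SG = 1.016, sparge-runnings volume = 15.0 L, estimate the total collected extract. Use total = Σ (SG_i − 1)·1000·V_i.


first = (1.064 − 1)·1000·14.7 = 940.8000
sparge = (1.016 − 1)·1000·15.0 = 240.0000
total = 940.8000 + 240.0000

1180.8000 gravity·L


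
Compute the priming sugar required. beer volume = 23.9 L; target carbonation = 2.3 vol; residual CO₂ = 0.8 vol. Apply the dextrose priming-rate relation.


sugar = (target − residual)·4.0·V
sugar = (2.3 − 0.8)·4.0·23.9

143.4000 g


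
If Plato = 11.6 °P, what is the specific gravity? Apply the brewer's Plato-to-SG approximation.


SG = 259/(259 − P)
SG = 259/(259 − 11.6)

1.0469


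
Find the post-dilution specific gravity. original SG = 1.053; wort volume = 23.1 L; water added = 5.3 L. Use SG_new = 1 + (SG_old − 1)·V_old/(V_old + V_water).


pts = (1.053 − 1)·1000·23.1/(23.1 + 5.3) = 43.1092
SG_new = 1 + 43.1092/1000

1.0431


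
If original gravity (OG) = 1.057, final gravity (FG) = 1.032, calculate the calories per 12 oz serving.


ABW = (OG−FG)·131.25·0.79/FG;  °P = 259 − 259/SG (for OG→OE and FG→AE);  RE = 0.1808·OE + 0.8192·AE;  Cal = (6.9·ABW + 4·(RE−0.1))·FG·3.55
ABW = (1.057 − 1.032)·131.25·0.79/1.032 = 2.5118
OE = 259 − 259/1.057 = 13.9669 °P
AE = 259 − 259/1.032 = 8.0310 °P
RE = 0.1808·13.9669 + 0.8192·8.0310 = 9.1042 °P
Cal = (6.9·2.5118 + 4·(9.1042−0.1))·1.032·3.55

195.4470 kcal


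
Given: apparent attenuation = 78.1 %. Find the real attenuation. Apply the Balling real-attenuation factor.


RA = AA · 0.8192
RA = 78.1 · 0.8192

63.9795 %


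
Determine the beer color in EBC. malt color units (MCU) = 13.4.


SRM = 1.4922·MCU^0.6859;  EBC = SRM·1.97
SRM = 1.4922·13.4^0.6859 = 8.8493
EBC = 8.8493·1.97

17.4331 EBC


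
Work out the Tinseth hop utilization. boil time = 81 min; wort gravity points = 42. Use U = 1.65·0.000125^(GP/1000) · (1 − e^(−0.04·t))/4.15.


bigness = 1.65·0.000125^(42/1000) = 1.1312
boil_factor = (1 − e^(−0.04·81))/4.15 = 0.2315
U = 1.1312 · 0.2315

0.2619


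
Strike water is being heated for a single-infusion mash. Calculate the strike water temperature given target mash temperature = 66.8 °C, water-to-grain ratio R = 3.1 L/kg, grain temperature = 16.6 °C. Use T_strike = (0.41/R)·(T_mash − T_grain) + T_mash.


T_strike = (0.41/3.1)·(66.8 − 16.6) + 66.8

73.4394 °C


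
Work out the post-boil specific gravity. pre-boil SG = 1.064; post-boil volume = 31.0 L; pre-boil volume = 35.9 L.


SG_post = 1 + (SG_pre − 1)·V_pre/V_post
pts_pre = (1.064 − 1)·1000 = 64.0000
pts_post = 64.0000·35.9/31.0 = 74.1161
SG_post = 1 + 74.1161/1000

1.0741


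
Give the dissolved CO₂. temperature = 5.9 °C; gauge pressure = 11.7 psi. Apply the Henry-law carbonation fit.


vols = (P + 14.695)·(0.01821 + 0.09011·e^(−0.04·T))
vols = (11.7 + 14.695)·(0.01821 + 0.09011·e^(−0.04·5.9))

2.3591 volumes


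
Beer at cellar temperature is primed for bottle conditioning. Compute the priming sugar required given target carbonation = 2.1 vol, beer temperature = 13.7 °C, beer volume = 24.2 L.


residual = 14.695·(0.01821 + 0.09011·e^(−0.04·T));  sugar = (target − residual)·4.0·V
residual = 14.695·(0.01821 + 0.09011·e^(−0.04·13.7)) = 1.0331
sugar = (2.1 − 1.0331)·4.0·24.2

103.2756 g


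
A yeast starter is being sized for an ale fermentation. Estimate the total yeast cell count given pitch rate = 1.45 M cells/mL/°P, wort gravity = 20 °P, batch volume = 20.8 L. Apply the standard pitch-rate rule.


cells (billions) = rate · V_L · °P
cells = 1.45 · 20.8 · 20

603.2000 billion cells


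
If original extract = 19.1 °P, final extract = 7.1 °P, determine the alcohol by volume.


SG = 259/(259 − P);  ABV = (OG − FG)·131.25
OG = 259/(259 − 19.1) = 1.0796
FG = 259/(259 − 7.1) = 1.0282
ABV = (1.0796 − 1.0282)·131.25

6.7503 % ABV


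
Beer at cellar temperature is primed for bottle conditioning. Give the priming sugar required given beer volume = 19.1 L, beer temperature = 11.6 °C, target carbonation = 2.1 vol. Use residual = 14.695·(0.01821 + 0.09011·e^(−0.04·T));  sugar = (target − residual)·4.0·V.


residual = 14.695·(0.01821 + 0.09011·e^(−0.04·11.6)) = 1.1002
sugar = (2.1 − 1.1002)·4.0·19.1

76.3860 g


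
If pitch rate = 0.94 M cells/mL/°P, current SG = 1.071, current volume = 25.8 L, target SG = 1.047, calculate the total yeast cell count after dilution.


V_w = V·((SG_c−1)/(SG_t−1)−1);  °P = 259 − 259/SG_t;  cells = rate·(V+V_w)·°P
V_w = 25.8·((1.071−1)/(1.047−1)−1) = 13.1745
V_final = 25.8 + 13.1745 = 38.9745
°P = 259 − 259/1.047 = 11.6266
cells = 0.94·38.9745·11.6266

425.9504 billion cells


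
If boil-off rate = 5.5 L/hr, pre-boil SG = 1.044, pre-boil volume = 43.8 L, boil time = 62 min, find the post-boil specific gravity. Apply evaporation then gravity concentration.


V_post = V_pre − rate·(t/60);  SG_post = 1 + (SG_pre−1)·V_pre/V_post
V_post = 43.8 − 5.5·(62/60) = 38.1167
SG_post = 1 + (1.044 − 1)·43.8/38.1167

1.0506


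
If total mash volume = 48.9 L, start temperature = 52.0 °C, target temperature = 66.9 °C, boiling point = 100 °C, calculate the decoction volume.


V_dec = V_total·(T_target − T_start)/(T_boil − T_start)
V_dec = 48.9·(66.9 − 52.0)/(100 − 52.0)

15.1794 L


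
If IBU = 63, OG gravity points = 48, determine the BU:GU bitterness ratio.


BU:GU = IBU / OG_points
BU:GU = 63 / 48

1.3125


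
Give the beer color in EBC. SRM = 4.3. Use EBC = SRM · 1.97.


EBC = 4.3 · 1.97

8.4710 EBC


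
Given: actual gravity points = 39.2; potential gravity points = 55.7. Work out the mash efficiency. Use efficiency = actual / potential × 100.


efficiency = 39.2 / 55.7 × 100

70.3770 %


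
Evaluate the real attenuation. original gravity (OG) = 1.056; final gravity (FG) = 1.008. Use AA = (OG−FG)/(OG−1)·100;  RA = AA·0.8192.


AA = (1.056 − 1.008)/(1.056 − 1)·100 = 85.7143
RA = 85.7143·0.8192

70.2171 %


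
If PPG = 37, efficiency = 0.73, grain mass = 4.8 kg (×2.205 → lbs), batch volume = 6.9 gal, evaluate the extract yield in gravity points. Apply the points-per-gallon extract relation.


points = lbs × PPG × eff / vol
lbs = 4.8 × 2.205 = 10.5840
points = 10.5840 × 37 × 0.73 / 6.9

41.4310 points


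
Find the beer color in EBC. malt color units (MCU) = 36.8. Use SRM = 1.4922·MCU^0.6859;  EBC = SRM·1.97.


SRM = 1.4922·36.8^0.6859 = 17.6947
EBC = 17.6947·1.97

34.8585 EBC


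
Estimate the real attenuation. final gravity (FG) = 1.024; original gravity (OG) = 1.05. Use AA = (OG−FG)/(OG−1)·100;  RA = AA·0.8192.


AA = (1.05 − 1.024)/(1.05 − 1)·100 = 52.0000
RA = 52.0000·0.8192

42.5984 %


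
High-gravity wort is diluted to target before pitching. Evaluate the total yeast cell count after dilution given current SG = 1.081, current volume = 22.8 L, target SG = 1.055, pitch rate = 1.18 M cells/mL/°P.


V_w = V·((SG_c−1)/(SG_t−1)−1);  °P = 259 − 259/SG_t;  cells = rate·(V+V_w)·°P
V_w = 22.8·((1.081−1)/(1.055−1)−1) = 10.7782
V_final = 22.8 + 10.7782 = 33.5782
°P = 259 − 259/1.055 = 13.5024
cells = 1.18·33.5782·13.5024

534.9943 billion cells


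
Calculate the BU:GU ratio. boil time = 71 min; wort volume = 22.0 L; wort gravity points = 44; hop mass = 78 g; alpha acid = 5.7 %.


U = 1.65·0.000125^(GP/1000)·(1−e^(−0.04t))/4.15;  IBU = (α/100)·m·U·1000/V;  BU:GU = IBU/GP
U = 1.65·0.000125^(44/1000)·(1−e^(−0.04·71))/4.15 = 0.2521
IBU = (5.7/100)·78·0.2521·1000/22.0 = 50.9450
BU:GU = 50.9450/44

1.1578
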